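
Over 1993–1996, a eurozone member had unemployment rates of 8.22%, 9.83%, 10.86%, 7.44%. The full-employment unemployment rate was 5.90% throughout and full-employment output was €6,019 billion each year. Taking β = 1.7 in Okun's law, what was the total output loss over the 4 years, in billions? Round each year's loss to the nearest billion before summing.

€1,305 billion

Year 1993: gap = -1.7 × (8.22 - 5.9) = -3.944%, loss ≈ 6019 × 3.944/100 ≈ 237.
Year 1994: gap = -1.7 × (9.83 - 5.9) = -6.681%, loss ≈ 6019 × 6.681/100 ≈ 402.
Year 1995: gap = -1.7 × (10.86 - 5.9) = -8.432%, loss ≈ 6019 × 8.432/100 ≈ 508.
Year 1996: gap = -1.7 × (7.44 - 5.9) = -2.618%, loss ≈ 6019 × 2.618/100 ≈ 158.
Total lost output = 237 + 402 + 508 + 158 = 1305 billion.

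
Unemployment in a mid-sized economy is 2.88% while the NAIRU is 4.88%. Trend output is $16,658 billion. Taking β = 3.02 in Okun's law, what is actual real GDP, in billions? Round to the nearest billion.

$17,664 billion

Unemployment gap = 2.88 - 4.88 = -2 points, so the output gap is -3.02 × (-2) = 6.04%.
Actual GDP = 16658 × (1 + 6.04/100) = 16658 × 1.0604 ≈ 17664 billion.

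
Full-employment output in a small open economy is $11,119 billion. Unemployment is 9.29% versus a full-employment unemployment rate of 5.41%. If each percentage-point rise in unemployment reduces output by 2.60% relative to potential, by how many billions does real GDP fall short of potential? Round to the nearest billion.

$1,122 billion

Output gap = -2.60 × (9.29 - 5.41) = -2.6 × 3.88 = -10.088%.
Actual GDP ≈ 11119 × 0.89912 ≈ 9997 billion, so the shortfall is 11119 - 9997 = 1122 billion.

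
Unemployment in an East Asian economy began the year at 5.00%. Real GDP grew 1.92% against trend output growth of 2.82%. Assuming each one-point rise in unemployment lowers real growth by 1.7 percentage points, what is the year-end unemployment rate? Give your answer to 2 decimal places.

Growth-rate Okun's law: g_Y = g_Y* - β × Δu, so Δu = (g_Y* - g_Y)/β.
Δu = (2.82 - 1.92)/1.7 = 0.9/1.7 = 0.53 percentage points.
Year-end unemployment = 5 + 0.53 = 5.53%.

5.53%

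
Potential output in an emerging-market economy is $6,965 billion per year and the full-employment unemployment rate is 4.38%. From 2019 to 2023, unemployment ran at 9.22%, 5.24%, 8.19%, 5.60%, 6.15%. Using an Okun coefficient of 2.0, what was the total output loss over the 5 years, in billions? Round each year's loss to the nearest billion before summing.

$1,742 billion

Year 2019: gap = -2.0 × (9.22 - 4.38) = -9.68%, loss ≈ 6965 × 9.68/100 ≈ 674.
Year 2020: gap = -2.0 × (5.24 - 4.38) = -1.72%, loss ≈ 6965 × 1.72/100 ≈ 120.
Year 2021: gap = -2.0 × (8.19 - 4.38) = -7.62%, loss ≈ 6965 × 7.62/100 ≈ 531.
Year 2022: gap = -2.0 × (5.6 - 4.38) = -2.44%, loss ≈ 6965 × 2.44/100 ≈ 170.
Year 2023: gap = -2.0 × (6.15 - 4.38) = -3.54%, loss ≈ 6965 × 3.54/100 ≈ 247.
Total lost output = 674 + 120 + 531 + 170 + 247 = 1742 billion.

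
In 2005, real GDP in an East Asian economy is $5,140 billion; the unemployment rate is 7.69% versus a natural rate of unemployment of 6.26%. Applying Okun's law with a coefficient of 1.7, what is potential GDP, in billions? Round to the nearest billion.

Unemployment gap = 7.69 - 6.26 = 1.43 points, so output gap = -1.7 × 1.43 = -2.431%.
Since Y = Y* × (1 + gap/100), Y* = 5140/0.97569 ≈ 5268 billion.

$5,268 billion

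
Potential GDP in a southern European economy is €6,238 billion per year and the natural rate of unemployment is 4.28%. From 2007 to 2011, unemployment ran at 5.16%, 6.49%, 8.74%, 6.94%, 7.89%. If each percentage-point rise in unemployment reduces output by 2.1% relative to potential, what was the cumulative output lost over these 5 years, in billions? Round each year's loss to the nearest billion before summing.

€1,810 billion

Year 2007: gap = -2.1 × (5.16 - 4.28) = -1.848%, loss ≈ 6238 × 1.848/100 ≈ 115.
Year 2008: gap = -2.1 × (6.49 - 4.28) = -4.641%, loss ≈ 6238 × 4.641/100 ≈ 290.
Year 2009: gap = -2.1 × (8.74 - 4.28) = -9.366%, loss ≈ 6238 × 9.366/100 ≈ 584.
Year 2010: gap = -2.1 × (6.94 - 4.28) = -5.586%, loss ≈ 6238 × 5.586/100 ≈ 348.
Year 2011: gap = -2.1 × (7.89 - 4.28) = -7.581%, loss ≈ 6238 × 7.581/100 ≈ 473.
Total lost output = 115 + 290 + 584 + 348 + 473 = 1810 billion.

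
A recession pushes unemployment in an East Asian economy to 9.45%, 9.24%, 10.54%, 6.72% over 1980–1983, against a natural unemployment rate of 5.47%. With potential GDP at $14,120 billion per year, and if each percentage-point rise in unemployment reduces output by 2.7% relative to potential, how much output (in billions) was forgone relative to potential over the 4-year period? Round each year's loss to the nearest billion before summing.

$5,364 billion

Year 1980: gap = -2.7 × (9.45 - 5.47) = -10.746%, loss ≈ 14120 × 10.746/100 ≈ 1517.
Year 1981: gap = -2.7 × (9.24 - 5.47) = -10.179%, loss ≈ 14120 × 10.179/100 ≈ 1437.
Year 1982: gap = -2.7 × (10.54 - 5.47) = -13.689%, loss ≈ 14120 × 13.689/100 ≈ 1933.
Year 1983: gap = -2.7 × (6.72 - 5.47) = -3.375%, loss ≈ 14120 × 3.375/100 ≈ 477.
Total lost output = 1517 + 1437 + 1933 + 477 = 5364 billion.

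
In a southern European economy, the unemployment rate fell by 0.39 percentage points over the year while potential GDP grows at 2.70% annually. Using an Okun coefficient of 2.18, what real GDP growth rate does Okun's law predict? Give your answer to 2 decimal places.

3.55%

Growth-rate Okun's law: g_Y = g_Y* - β × Δu.
g_Y = 2.70 - 2.18 × (-0.39) = 2.7 + 0.8502 = 3.5502%, i.e. 3.55% to 2 d.p.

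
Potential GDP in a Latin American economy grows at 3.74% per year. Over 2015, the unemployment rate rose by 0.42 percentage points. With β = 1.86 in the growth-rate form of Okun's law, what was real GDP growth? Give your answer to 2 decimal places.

2.96%

Growth-rate Okun's law: g_Y = g_Y* - β × Δu.
g_Y = 3.74 - 1.86 × (0.42) = 3.74 - 0.7812 = 2.9588%, i.e. 2.96% to 2 d.p.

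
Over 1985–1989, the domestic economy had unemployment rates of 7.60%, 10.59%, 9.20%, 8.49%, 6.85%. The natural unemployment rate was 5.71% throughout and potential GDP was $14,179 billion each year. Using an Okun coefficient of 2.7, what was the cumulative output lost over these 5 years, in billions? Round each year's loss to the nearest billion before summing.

Year 1985: gap = -2.7 × (7.6 - 5.71) = -5.103%, loss ≈ 14179 × 5.103/100 ≈ 724.
Year 1986: gap = -2.7 × (10.59 - 5.71) = -13.176%, loss ≈ 14179 × 13.176/100 ≈ 1868.
Year 1987: gap = -2.7 × (9.2 - 5.71) = -9.423%, loss ≈ 14179 × 9.423/100 ≈ 1336.
Year 1988: gap = -2.7 × (8.49 - 5.71) = -7.506%, loss ≈ 14179 × 7.506/100 ≈ 1064.
Year 1989: gap = -2.7 × (6.85 - 5.71) = -3.078%, loss ≈ 14179 × 3.078/100 ≈ 436.
Total lost output = 724 + 1868 + 1336 + 1064 + 436 = 5428 billion.

$5,428 billion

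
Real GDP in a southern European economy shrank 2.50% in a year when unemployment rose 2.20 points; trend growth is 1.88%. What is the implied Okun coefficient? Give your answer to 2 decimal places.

β ≈ 1.99

Growth form: g_Y = g_Y* - β × Δu, so β = (g_Y* - g_Y)/Δu.
β = (1.88 + 2.5)/2.20 = 4.38/2.20 = 1.99.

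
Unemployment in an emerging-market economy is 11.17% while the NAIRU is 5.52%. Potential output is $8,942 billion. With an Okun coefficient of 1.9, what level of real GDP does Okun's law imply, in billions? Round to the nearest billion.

$7,982 billion

Unemployment gap = 11.17 - 5.52 = 5.65 points, so the output gap is -1.9 × 5.65 = -10.735%.
Actual GDP = 8942 × (1 - 10.735/100) = 8942 × 0.89265 ≈ 7982 billion.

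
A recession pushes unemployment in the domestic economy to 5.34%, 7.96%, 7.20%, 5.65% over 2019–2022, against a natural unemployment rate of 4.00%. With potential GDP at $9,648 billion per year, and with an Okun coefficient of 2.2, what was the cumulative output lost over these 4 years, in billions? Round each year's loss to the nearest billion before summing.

Year 2019: gap = -2.2 × (5.34 - 4) = -2.948%, loss ≈ 9648 × 2.948/100 ≈ 284.
Year 2020: gap = -2.2 × (7.96 - 4) = -8.712%, loss ≈ 9648 × 8.712/100 ≈ 841.
Year 2021: gap = -2.2 × (7.2 - 4) = -7.04%, loss ≈ 9648 × 7.04/100 ≈ 679.
Year 2022: gap = -2.2 × (5.65 - 4) = -3.63%, loss ≈ 9648 × 3.63/100 ≈ 350.
Total lost output = 284 + 841 + 679 + 350 = 2154 billion.

$2,154 billion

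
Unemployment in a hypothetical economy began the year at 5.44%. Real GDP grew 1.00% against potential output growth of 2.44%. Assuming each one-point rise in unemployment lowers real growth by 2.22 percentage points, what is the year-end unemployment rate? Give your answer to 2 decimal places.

6.09%

Growth-rate Okun's law: g_Y = g_Y* - β × Δu, so Δu = (g_Y* - g_Y)/β.
Δu = (2.44 - 1)/2.22 = 1.44/2.22 = 0.65 percentage points.
Year-end unemployment = 5.44 + 0.65 = 6.09%.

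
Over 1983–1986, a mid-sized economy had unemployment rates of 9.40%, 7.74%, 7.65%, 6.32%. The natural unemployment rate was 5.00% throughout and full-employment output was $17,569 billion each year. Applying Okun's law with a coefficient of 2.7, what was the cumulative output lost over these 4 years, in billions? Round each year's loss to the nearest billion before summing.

Year 1983: gap = -2.7 × (9.4 - 5) = -11.88%, loss ≈ 17569 × 11.88/100 ≈ 2087.
Year 1984: gap = -2.7 × (7.74 - 5) = -7.398%, loss ≈ 17569 × 7.398/100 ≈ 1300.
Year 1985: gap = -2.7 × (7.65 - 5) = -7.155%, loss ≈ 17569 × 7.155/100 ≈ 1257.
Year 1986: gap = -2.7 × (6.32 - 5) = -3.564%, loss ≈ 17569 × 3.564/100 ≈ 626.
Total lost output = 2087 + 1300 + 1257 + 626 = 5270 billion.

$5,270 billion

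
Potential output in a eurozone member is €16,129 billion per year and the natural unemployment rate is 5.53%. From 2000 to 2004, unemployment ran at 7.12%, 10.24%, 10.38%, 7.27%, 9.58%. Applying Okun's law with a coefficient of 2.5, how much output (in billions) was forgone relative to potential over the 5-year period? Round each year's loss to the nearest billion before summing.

€6,831 billion

Year 2000: gap = -2.5 × (7.12 - 5.53) = -3.975%, loss ≈ 16129 × 3.975/100 ≈ 641.
Year 2001: gap = -2.5 × (10.24 - 5.53) = -11.775%, loss ≈ 16129 × 11.775/100 ≈ 1899.
Year 2002: gap = -2.5 × (10.38 - 5.53) = -12.125%, loss ≈ 16129 × 12.125/100 ≈ 1956.
Year 2003: gap = -2.5 × (7.27 - 5.53) = -4.35%, loss ≈ 16129 × 4.35/100 ≈ 702.
Year 2004: gap = -2.5 × (9.58 - 5.53) = -10.125%, loss ≈ 16129 × 10.125/100 ≈ 1633.
Total lost output = 641 + 1899 + 1956 + 702 + 1633 = 6831 billion.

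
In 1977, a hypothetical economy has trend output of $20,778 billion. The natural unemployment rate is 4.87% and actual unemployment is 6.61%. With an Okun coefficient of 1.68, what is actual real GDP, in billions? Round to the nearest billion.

Unemployment gap = 6.61 - 4.87 = 1.74 points, so the output gap is -1.68 × 1.74 = -2.9232%.
Actual GDP = 20778 × (1 - 2.9232/100) = 20778 × 0.970768 ≈ 20171 billion.

$20,171 billion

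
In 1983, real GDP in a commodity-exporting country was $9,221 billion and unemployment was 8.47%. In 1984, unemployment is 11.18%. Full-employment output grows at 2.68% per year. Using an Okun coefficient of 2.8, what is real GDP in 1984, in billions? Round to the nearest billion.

$8,768 billion

Δu = 11.18 - 8.47 = 2.71 points.
Okun's law (growth form): g_Y = g_Y* - β × Δu = 2.68 - 2.8 × (2.71) = 2.68 - 7.588 = -4.908%.
Real GDP in the next year = 9221 × (1 - 4.908/100) = 9221 × 0.95092 ≈ 8768 billion.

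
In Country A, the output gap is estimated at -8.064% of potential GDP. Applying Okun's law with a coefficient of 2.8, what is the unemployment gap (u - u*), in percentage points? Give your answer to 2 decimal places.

Okun's law: output gap = -β × (u - u*), so u - u* = -(output gap)/β.
u - u* = -(-8.064)/2.8 = 2.88 percentage points.

2.88 percentage points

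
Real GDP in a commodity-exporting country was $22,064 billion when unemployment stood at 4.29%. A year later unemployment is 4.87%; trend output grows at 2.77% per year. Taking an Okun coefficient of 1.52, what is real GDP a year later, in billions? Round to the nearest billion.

Δu = 4.87 - 4.29 = 0.58 points.
Okun's law (growth form): g_Y = g_Y* - β × Δu = 2.77 - 1.52 × (0.58) = 2.77 - 0.8816 = 1.8884%.
Real GDP in the next year = 22064 × (1 + 1.8884/100) = 22064 × 1.018884 ≈ 22481 billion.

$22,481 billion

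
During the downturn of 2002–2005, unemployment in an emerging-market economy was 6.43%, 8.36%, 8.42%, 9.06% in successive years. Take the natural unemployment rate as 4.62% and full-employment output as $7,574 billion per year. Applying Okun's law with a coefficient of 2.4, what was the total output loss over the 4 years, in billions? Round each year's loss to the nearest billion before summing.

$2,507 billion

Year 2002: gap = -2.4 × (6.43 - 4.62) = -4.344%, loss ≈ 7574 × 4.344/100 ≈ 329.
Year 2003: gap = -2.4 × (8.36 - 4.62) = -8.976%, loss ≈ 7574 × 8.976/100 ≈ 680.
Year 2004: gap = -2.4 × (8.42 - 4.62) = -9.12%, loss ≈ 7574 × 9.12/100 ≈ 691.
Year 2005: gap = -2.4 × (9.06 - 4.62) = -10.656%, loss ≈ 7574 × 10.656/100 ≈ 807.
Total lost output = 329 + 680 + 691 + 807 = 2507 billion.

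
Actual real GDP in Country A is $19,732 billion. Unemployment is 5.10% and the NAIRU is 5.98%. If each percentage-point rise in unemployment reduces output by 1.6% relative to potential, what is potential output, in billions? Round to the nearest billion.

$19,458 billion

Unemployment gap = 5.1 - 5.98 = -0.88 points, so output gap = -1.6 × (-0.88) = 1.408%.
Since Y = Y* × (1 + gap/100), Y* = 19732/1.01408 ≈ 19458 billion.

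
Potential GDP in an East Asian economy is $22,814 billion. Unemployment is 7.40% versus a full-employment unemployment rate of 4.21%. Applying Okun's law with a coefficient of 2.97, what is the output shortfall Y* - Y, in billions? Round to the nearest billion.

Output gap = -2.97 × (7.4 - 4.21) = -2.97 × 3.19 = -9.4743%.
Actual GDP ≈ 22814 × 0.905257 ≈ 20653 billion, so the shortfall is 22814 - 20653 = 2161 billion.

$2,161 billion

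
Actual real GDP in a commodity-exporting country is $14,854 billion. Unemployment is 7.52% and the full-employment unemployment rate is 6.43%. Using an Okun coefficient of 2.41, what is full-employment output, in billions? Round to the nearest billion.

$15,255 billion

Unemployment gap = 7.52 - 6.43 = 1.09 points, so output gap = -2.41 × 1.09 = -2.6269%.
Since Y = Y* × (1 + gap/100), Y* = 14854/0.973731 ≈ 15255 billion.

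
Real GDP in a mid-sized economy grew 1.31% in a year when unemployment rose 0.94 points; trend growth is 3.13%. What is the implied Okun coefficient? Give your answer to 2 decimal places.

β ≈ 1.94

Growth form: g_Y = g_Y* - β × Δu, so β = (g_Y* - g_Y)/Δu.
β = (3.13 - 1.31)/0.94 = 1.82/0.94 = 1.94.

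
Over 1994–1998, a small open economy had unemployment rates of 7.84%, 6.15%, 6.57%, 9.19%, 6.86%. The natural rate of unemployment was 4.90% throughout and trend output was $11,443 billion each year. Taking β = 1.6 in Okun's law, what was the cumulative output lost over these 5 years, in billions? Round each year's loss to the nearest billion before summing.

Year 1994: gap = -1.6 × (7.84 - 4.9) = -4.704%, loss ≈ 11443 × 4.704/100 ≈ 538.
Year 1995: gap = -1.6 × (6.15 - 4.9) = -2%, loss ≈ 11443 × 2/100 ≈ 229.
Year 1996: gap = -1.6 × (6.57 - 4.9) = -2.672%, loss ≈ 11443 × 2.672/100 ≈ 306.
Year 1997: gap = -1.6 × (9.19 - 4.9) = -6.864%, loss ≈ 11443 × 6.864/100 ≈ 785.
Year 1998: gap = -1.6 × (6.86 - 4.9) = -3.136%, loss ≈ 11443 × 3.136/100 ≈ 359.
Total lost output = 538 + 229 + 306 + 785 + 359 = 2217 billion.

$2,217 billion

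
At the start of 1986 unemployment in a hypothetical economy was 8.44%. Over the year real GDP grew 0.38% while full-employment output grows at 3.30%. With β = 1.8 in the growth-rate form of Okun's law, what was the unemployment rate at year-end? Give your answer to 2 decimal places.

Growth-rate Okun's law: g_Y = g_Y* - β × Δu, so Δu = (g_Y* - g_Y)/β.
Δu = (3.3 - 0.38)/1.8 = 2.92/1.8 = 1.62 percentage points.
Year-end unemployment = 8.44 + 1.62 = 10.06%.

10.06%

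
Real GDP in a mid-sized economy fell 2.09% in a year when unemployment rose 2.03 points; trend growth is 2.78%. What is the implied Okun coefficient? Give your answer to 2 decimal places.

β ≈ 2.40

Growth form: g_Y = g_Y* - β × Δu, so β = (g_Y* - g_Y)/Δu.
β = (2.78 + 2.09)/2.03 = 4.87/2.03 = 2.40.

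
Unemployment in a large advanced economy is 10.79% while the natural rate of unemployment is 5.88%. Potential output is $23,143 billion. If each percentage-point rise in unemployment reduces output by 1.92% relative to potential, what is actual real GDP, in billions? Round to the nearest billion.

$20,961 billion

Unemployment gap = 10.79 - 5.88 = 4.91 points, so the output gap is -1.92 × 4.91 = -9.4272%.
Actual GDP = 23143 × (1 - 9.4272/100) = 23143 × 0.905728 ≈ 20961 billion.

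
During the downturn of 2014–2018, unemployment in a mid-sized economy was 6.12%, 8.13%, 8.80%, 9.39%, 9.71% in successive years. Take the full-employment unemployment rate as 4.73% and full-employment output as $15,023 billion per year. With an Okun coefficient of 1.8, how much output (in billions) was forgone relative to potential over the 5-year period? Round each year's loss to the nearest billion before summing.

Year 2014: gap = -1.8 × (6.12 - 4.73) = -2.502%, loss ≈ 15023 × 2.502/100 ≈ 376.
Year 2015: gap = -1.8 × (8.13 - 4.73) = -6.12%, loss ≈ 15023 × 6.12/100 ≈ 919.
Year 2016: gap = -1.8 × (8.8 - 4.73) = -7.326%, loss ≈ 15023 × 7.326/100 ≈ 1101.
Year 2017: gap = -1.8 × (9.39 - 4.73) = -8.388%, loss ≈ 15023 × 8.388/100 ≈ 1260.
Year 2018: gap = -1.8 × (9.71 - 4.73) = -8.964%, loss ≈ 15023 × 8.964/100 ≈ 1347.
Total lost output = 376 + 919 + 1101 + 1260 + 1347 = 5003 billion.

$5,003 billion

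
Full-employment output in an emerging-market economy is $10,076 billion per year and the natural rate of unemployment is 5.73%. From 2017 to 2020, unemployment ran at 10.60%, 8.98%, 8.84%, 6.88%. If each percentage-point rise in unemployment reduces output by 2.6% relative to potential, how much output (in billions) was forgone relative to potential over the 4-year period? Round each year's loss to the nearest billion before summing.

Year 2017: gap = -2.6 × (10.6 - 5.73) = -12.662%, loss ≈ 10076 × 12.662/100 ≈ 1276.
Year 2018: gap = -2.6 × (8.98 - 5.73) = -8.45%, loss ≈ 10076 × 8.45/100 ≈ 851.
Year 2019: gap = -2.6 × (8.84 - 5.73) = -8.086%, loss ≈ 10076 × 8.086/100 ≈ 815.
Year 2020: gap = -2.6 × (6.88 - 5.73) = -2.99%, loss ≈ 10076 × 2.99/100 ≈ 301.
Total lost output = 1276 + 851 + 815 + 301 = 3243 billion.

$3,243 billion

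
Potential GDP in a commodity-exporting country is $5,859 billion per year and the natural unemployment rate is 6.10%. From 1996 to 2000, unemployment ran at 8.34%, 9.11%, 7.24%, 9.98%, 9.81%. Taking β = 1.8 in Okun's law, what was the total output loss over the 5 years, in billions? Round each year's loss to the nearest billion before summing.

Year 1996: gap = -1.8 × (8.34 - 6.1) = -4.032%, loss ≈ 5859 × 4.032/100 ≈ 236.
Year 1997: gap = -1.8 × (9.11 - 6.1) = -5.418%, loss ≈ 5859 × 5.418/100 ≈ 317.
Year 1998: gap = -1.8 × (7.24 - 6.1) = -2.052%, loss ≈ 5859 × 2.052/100 ≈ 120.
Year 1999: gap = -1.8 × (9.98 - 6.1) = -6.984%, loss ≈ 5859 × 6.984/100 ≈ 409.
Year 2000: gap = -1.8 × (9.81 - 6.1) = -6.678%, loss ≈ 5859 × 6.678/100 ≈ 391.
Total lost output = 236 + 317 + 120 + 409 + 391 = 1473 billion.

$1,473 billion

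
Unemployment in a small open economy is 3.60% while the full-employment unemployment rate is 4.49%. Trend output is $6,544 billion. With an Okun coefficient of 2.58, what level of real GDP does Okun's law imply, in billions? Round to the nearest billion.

Unemployment gap = 3.6 - 4.49 = -0.89 points, so the output gap is -2.58 × (-0.89) = 2.2962%.
Actual GDP = 6544 × (1 + 2.2962/100) = 6544 × 1.022962 ≈ 6694 billion.

$6,694 billion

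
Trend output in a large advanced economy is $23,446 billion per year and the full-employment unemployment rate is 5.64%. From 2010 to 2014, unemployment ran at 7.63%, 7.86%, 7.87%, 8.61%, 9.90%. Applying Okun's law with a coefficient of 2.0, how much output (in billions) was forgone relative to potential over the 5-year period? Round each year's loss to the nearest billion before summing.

Year 2010: gap = -2.0 × (7.63 - 5.64) = -3.98%, loss ≈ 23446 × 3.98/100 ≈ 933.
Year 2011: gap = -2.0 × (7.86 - 5.64) = -4.44%, loss ≈ 23446 × 4.44/100 ≈ 1041.
Year 2012: gap = -2.0 × (7.87 - 5.64) = -4.46%, loss ≈ 23446 × 4.46/100 ≈ 1046.
Year 2013: gap = -2.0 × (8.61 - 5.64) = -5.94%, loss ≈ 23446 × 5.94/100 ≈ 1393.
Year 2014: gap = -2.0 × (9.9 - 5.64) = -8.52%, loss ≈ 23446 × 8.52/100 ≈ 1998.
Total lost output = 933 + 1041 + 1046 + 1393 + 1998 = 6411 billion.

$6,411 billion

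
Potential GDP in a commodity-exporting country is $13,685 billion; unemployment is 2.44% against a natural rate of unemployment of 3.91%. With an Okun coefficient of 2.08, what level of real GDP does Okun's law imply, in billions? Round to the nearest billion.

$14,103 billion

Unemployment gap = 2.44 - 3.91 = -1.47 points, so the output gap is -2.08 × (-1.47) = 3.0576%.
Actual GDP = 13685 × (1 + 3.0576/100) = 13685 × 1.030576 ≈ 14103 billion.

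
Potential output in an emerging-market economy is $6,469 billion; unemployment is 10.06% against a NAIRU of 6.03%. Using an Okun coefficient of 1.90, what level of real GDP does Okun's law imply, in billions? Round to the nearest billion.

$5,974 billion

Unemployment gap = 10.06 - 6.03 = 4.03 points, so the output gap is -1.9 × 4.03 = -7.657%.
Actual GDP = 6469 × (1 - 7.657/100) = 6469 × 0.92343 ≈ 5974 billion.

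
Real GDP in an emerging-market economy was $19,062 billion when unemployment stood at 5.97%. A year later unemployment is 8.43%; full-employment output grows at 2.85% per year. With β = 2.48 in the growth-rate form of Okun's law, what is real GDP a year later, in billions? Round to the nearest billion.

$18,442 billion

Δu = 8.43 - 5.97 = 2.46 points.
Okun's law (growth form): g_Y = g_Y* - β × Δu = 2.85 - 2.48 × (2.46) = 2.85 - 6.1008 = -3.2508%.
Real GDP in the next year = 19062 × (1 - 3.2508/100) = 19062 × 0.967492 ≈ 18442 billion.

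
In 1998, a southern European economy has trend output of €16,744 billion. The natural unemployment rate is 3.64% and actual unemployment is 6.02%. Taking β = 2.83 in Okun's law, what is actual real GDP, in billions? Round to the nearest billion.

€15,616 billion

Unemployment gap = 6.02 - 3.64 = 2.38 points, so the output gap is -2.83 × 2.38 = -6.7354%.
Actual GDP = 16744 × (1 - 6.7354/100) = 16744 × 0.932646 ≈ 15616 billion.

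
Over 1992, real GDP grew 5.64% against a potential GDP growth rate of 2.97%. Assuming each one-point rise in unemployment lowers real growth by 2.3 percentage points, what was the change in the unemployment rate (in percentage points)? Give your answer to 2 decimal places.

Growth-rate Okun's law: g_Y = g_Y* - β × Δu, so Δu = (g_Y* - g_Y)/β.
Δu = (2.97 - 5.64)/2.3 = -2.67/2.3 = -1.16 percentage points.

-1.16 percentage points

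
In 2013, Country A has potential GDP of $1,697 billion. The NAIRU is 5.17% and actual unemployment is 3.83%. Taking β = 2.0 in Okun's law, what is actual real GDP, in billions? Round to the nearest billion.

Unemployment gap = 3.83 - 5.17 = -1.34 points, so the output gap is -2 × (-1.34) = 2.68%.
Actual GDP = 1697 × (1 + 2.68/100) = 1697 × 1.0268 ≈ 1742 billion.

$1,742 billion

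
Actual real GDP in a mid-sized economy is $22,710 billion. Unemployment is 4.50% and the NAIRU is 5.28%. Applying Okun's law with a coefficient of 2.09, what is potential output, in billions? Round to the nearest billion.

$22,346 billion

Unemployment gap = 4.5 - 5.28 = -0.78 points, so output gap = -2.09 × (-0.78) = 1.6302%.
Since Y = Y* × (1 + gap/100), Y* = 22710/1.016302 ≈ 22346 billion.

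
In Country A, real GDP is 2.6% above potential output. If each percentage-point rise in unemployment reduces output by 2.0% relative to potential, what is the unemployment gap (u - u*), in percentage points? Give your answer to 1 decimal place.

-1.3 percentage points

Okun's law: output gap = -β × (u - u*), so u - u* = -(output gap)/β.
u - u* = -(2.6)/2.0 = -1.3 percentage points.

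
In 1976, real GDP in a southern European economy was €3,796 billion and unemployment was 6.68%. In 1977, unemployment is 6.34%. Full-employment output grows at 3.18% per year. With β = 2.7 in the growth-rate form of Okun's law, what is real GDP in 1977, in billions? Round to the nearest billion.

Δu = 6.34 - 6.68 = -0.34 points.
Okun's law (growth form): g_Y = g_Y* - β × Δu = 3.18 - 2.7 × (-0.34) = 3.18 + 0.918 = 4.098%.
Real GDP in the next year = 3796 × (1 + 4.098/100) = 3796 × 1.04098 ≈ 3952 billion.

€3,952 billion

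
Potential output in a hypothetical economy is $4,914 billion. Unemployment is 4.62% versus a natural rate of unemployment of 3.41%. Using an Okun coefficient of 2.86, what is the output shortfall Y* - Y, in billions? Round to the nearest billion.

Output gap = -2.86 × (4.62 - 3.41) = -2.86 × 1.21 = -3.4606%.
Actual GDP ≈ 4914 × 0.965394 ≈ 4744 billion, so the shortfall is 4914 - 4744 = 170 billion.

$170 billion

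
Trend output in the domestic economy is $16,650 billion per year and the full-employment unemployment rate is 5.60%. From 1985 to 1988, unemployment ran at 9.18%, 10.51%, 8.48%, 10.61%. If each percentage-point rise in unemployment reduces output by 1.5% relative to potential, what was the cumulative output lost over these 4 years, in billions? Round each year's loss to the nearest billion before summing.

$4,090 billion

Year 1985: gap = -1.5 × (9.18 - 5.6) = -5.37%, loss ≈ 16650 × 5.37/100 ≈ 894.
Year 1986: gap = -1.5 × (10.51 - 5.6) = -7.365%, loss ≈ 16650 × 7.365/100 ≈ 1226.
Year 1987: gap = -1.5 × (8.48 - 5.6) = -4.32%, loss ≈ 16650 × 4.32/100 ≈ 719.
Year 1988: gap = -1.5 × (10.61 - 5.6) = -7.515%, loss ≈ 16650 × 7.515/100 ≈ 1251.
Total lost output = 894 + 1226 + 719 + 1251 = 4090 billion.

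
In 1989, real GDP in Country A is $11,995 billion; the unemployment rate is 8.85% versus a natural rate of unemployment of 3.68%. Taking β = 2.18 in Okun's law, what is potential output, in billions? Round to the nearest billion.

Unemployment gap = 8.85 - 3.68 = 5.17 points, so output gap = -2.18 × 5.17 = -11.2706%.
Since Y = Y* × (1 + gap/100), Y* = 11995/0.887294 ≈ 13519 billion.

$13,519 billion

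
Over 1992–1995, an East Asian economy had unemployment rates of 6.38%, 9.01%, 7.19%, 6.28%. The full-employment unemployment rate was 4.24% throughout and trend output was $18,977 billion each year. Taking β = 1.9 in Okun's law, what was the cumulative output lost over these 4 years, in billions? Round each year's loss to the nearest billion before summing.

Year 1992: gap = -1.9 × (6.38 - 4.24) = -4.066%, loss ≈ 18977 × 4.066/100 ≈ 772.
Year 1993: gap = -1.9 × (9.01 - 4.24) = -9.063%, loss ≈ 18977 × 9.063/100 ≈ 1720.
Year 1994: gap = -1.9 × (7.19 - 4.24) = -5.605%, loss ≈ 18977 × 5.605/100 ≈ 1064.
Year 1995: gap = -1.9 × (6.28 - 4.24) = -3.876%, loss ≈ 18977 × 3.876/100 ≈ 736.
Total lost output = 772 + 1720 + 1064 + 736 = 4292 billion.

$4,292 billion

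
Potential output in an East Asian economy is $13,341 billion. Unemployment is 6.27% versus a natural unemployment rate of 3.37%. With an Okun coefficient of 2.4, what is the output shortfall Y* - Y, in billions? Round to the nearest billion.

Output gap = -2.4 × (6.27 - 3.37) = -2.4 × 2.9 = -6.96%.
Actual GDP ≈ 13341 × 0.9304 ≈ 12412 billion, so the shortfall is 13341 - 12412 = 929 billion.

$929 billion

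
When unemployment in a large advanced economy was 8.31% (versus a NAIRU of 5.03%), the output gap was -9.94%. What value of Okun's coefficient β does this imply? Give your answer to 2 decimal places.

Okun's law: output gap = -β × (u - u*).
-9.94 = -β × (8.31 - 5.03) = -β × 3.28, so β = 9.94/3.28 = 3.03.

β ≈ 3.03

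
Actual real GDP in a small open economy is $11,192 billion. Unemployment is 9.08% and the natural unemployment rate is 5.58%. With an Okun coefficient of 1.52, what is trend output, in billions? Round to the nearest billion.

Unemployment gap = 9.08 - 5.58 = 3.5 points, so output gap = -1.52 × 3.5 = -5.32%.
Since Y = Y* × (1 + gap/100), Y* = 11192/0.9468 ≈ 11821 billion.

$11,821 billion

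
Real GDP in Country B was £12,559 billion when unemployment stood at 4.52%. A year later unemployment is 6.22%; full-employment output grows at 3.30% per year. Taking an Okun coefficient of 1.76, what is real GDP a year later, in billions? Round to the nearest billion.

Δu = 6.22 - 4.52 = 1.7 points.
Okun's law (growth form): g_Y = g_Y* - β × Δu = 3.30 - 1.76 × (1.70) = 3.3 - 2.992 = 0.308%.
Real GDP in the next year = 12559 × (1 + 0.308/100) = 12559 × 1.00308 ≈ 12598 billion.

£12,598 billion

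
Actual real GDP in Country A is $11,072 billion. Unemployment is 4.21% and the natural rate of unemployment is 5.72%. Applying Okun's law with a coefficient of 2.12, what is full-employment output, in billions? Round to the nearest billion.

$10,729 billion

Unemployment gap = 4.21 - 5.72 = -1.51 points, so output gap = -2.12 × (-1.51) = 3.2012%.
Since Y = Y* × (1 + gap/100), Y* = 11072/1.032012 ≈ 10729 billion.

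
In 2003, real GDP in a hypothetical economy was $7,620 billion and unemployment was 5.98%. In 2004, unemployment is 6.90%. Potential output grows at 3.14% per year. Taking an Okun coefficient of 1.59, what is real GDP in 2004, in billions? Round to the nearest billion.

$7,748 billion

Δu = 6.9 - 5.98 = 0.92 points.
Okun's law (growth form): g_Y = g_Y* - β × Δu = 3.14 - 1.59 × (0.92) = 3.14 - 1.4628 = 1.6772%.
Real GDP in the next year = 7620 × (1 + 1.6772/100) = 7620 × 1.016772 ≈ 7748 billion.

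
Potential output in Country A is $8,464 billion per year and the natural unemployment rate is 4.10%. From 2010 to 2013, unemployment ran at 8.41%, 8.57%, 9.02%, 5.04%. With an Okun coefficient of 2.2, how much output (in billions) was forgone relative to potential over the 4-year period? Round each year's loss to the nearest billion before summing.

$2,726 billion

Year 2010: gap = -2.2 × (8.41 - 4.1) = -9.482%, loss ≈ 8464 × 9.482/100 ≈ 803.
Year 2011: gap = -2.2 × (8.57 - 4.1) = -9.834%, loss ≈ 8464 × 9.834/100 ≈ 832.
Year 2012: gap = -2.2 × (9.02 - 4.1) = -10.824%, loss ≈ 8464 × 10.824/100 ≈ 916.
Year 2013: gap = -2.2 × (5.04 - 4.1) = -2.068%, loss ≈ 8464 × 2.068/100 ≈ 175.
Total lost output = 803 + 832 + 916 + 175 = 2726 billion.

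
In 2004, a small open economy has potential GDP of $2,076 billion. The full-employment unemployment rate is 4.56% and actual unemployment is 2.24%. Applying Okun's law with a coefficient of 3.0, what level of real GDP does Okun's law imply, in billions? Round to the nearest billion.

$2,220 billion

Unemployment gap = 2.24 - 4.56 = -2.32 points, so the output gap is -3 × (-2.32) = 6.96%.
Actual GDP = 2076 × (1 + 6.96/100) = 2076 × 1.0696 ≈ 2220 billion.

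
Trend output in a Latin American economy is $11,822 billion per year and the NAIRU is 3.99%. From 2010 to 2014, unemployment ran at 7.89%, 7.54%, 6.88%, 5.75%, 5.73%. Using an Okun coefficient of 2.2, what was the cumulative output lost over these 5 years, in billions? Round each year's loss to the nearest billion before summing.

Year 2010: gap = -2.2 × (7.89 - 3.99) = -8.58%, loss ≈ 11822 × 8.58/100 ≈ 1014.
Year 2011: gap = -2.2 × (7.54 - 3.99) = -7.81%, loss ≈ 11822 × 7.81/100 ≈ 923.
Year 2012: gap = -2.2 × (6.88 - 3.99) = -6.358%, loss ≈ 11822 × 6.358/100 ≈ 752.
Year 2013: gap = -2.2 × (5.75 - 3.99) = -3.872%, loss ≈ 11822 × 3.872/100 ≈ 458.
Year 2014: gap = -2.2 × (5.73 - 3.99) = -3.828%, loss ≈ 11822 × 3.828/100 ≈ 453.
Total lost output = 1014 + 923 + 752 + 458 + 453 = 3600 billion.

$3,600 billion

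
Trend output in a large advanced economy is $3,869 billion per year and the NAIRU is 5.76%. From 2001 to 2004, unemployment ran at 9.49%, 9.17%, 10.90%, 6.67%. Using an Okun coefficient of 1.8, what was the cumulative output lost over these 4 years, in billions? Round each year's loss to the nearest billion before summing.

$918 billion

Year 2001: gap = -1.8 × (9.49 - 5.76) = -6.714%, loss ≈ 3869 × 6.714/100 ≈ 260.
Year 2002: gap = -1.8 × (9.17 - 5.76) = -6.138%, loss ≈ 3869 × 6.138/100 ≈ 237.
Year 2003: gap = -1.8 × (10.9 - 5.76) = -9.252%, loss ≈ 3869 × 9.252/100 ≈ 358.
Year 2004: gap = -1.8 × (6.67 - 5.76) = -1.638%, loss ≈ 3869 × 1.638/100 ≈ 63.
Total lost output = 260 + 237 + 358 + 63 = 918 billion.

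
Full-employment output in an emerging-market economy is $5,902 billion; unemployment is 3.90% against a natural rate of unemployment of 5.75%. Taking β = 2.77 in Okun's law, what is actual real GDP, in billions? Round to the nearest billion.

$6,204 billion

Unemployment gap = 3.9 - 5.75 = -1.85 points, so the output gap is -2.77 × (-1.85) = 5.1245%.
Actual GDP = 5902 × (1 + 5.1245/100) = 5902 × 1.051245 ≈ 6204 billion.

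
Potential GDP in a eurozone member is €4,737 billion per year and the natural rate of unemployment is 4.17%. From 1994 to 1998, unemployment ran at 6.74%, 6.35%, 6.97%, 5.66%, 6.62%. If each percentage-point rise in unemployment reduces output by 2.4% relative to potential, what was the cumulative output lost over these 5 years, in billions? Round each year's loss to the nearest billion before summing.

Year 1994: gap = -2.4 × (6.74 - 4.17) = -6.168%, loss ≈ 4737 × 6.168/100 ≈ 292.
Year 1995: gap = -2.4 × (6.35 - 4.17) = -5.232%, loss ≈ 4737 × 5.232/100 ≈ 248.
Year 1996: gap = -2.4 × (6.97 - 4.17) = -6.72%, loss ≈ 4737 × 6.72/100 ≈ 318.
Year 1997: gap = -2.4 × (5.66 - 4.17) = -3.576%, loss ≈ 4737 × 3.576/100 ≈ 169.
Year 1998: gap = -2.4 × (6.62 - 4.17) = -5.88%, loss ≈ 4737 × 5.88/100 ≈ 279.
Total lost output = 292 + 248 + 318 + 169 + 279 = 1306 billion.

€1,306 billion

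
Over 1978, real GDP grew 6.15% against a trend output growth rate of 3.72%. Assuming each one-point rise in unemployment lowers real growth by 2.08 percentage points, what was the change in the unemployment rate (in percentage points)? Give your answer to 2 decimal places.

Growth-rate Okun's law: g_Y = g_Y* - β × Δu, so Δu = (g_Y* - g_Y)/β.
Δu = (3.72 - 6.15)/2.08 = -2.43/2.08 = -1.17 percentage points.

-1.17 percentage points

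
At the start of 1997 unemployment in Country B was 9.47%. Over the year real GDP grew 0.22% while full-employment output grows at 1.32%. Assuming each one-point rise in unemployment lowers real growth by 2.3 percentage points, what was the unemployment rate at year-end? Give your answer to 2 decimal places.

9.95%

Growth-rate Okun's law: g_Y = g_Y* - β × Δu, so Δu = (g_Y* - g_Y)/β.
Δu = (1.32 - 0.22)/2.3 = 1.1/2.3 = 0.48 percentage points.
Year-end unemployment = 9.47 + 0.48 = 9.95%.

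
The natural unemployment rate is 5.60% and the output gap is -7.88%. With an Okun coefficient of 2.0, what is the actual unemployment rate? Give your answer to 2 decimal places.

9.54%

From Okun's law, u - u* = -(output gap)/β = -(-7.88)/2.0 = 3.94 points.
So u = 5.6 + 3.94 = 9.54%.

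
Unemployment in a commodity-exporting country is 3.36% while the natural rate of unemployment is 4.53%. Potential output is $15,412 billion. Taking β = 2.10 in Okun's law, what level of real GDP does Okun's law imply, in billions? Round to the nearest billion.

Unemployment gap = 3.36 - 4.53 = -1.17 points, so the output gap is -2.1 × (-1.17) = 2.457%.
Actual GDP = 15412 × (1 + 2.457/100) = 15412 × 1.02457 ≈ 15791 billion.

$15,791 billion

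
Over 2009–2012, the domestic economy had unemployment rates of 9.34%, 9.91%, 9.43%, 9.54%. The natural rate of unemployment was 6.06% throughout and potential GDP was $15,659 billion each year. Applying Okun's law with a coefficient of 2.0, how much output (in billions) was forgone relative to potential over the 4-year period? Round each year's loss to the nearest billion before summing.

Year 2009: gap = -2.0 × (9.34 - 6.06) = -6.56%, loss ≈ 15659 × 6.56/100 ≈ 1027.
Year 2010: gap = -2.0 × (9.91 - 6.06) = -7.7%, loss ≈ 15659 × 7.7/100 ≈ 1206.
Year 2011: gap = -2.0 × (9.43 - 6.06) = -6.74%, loss ≈ 15659 × 6.74/100 ≈ 1055.
Year 2012: gap = -2.0 × (9.54 - 6.06) = -6.96%, loss ≈ 15659 × 6.96/100 ≈ 1090.
Total lost output = 1027 + 1206 + 1055 + 1090 = 4378 billion.

$4,378 billion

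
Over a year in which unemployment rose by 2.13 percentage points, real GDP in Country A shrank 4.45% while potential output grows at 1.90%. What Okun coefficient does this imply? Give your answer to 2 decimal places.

β ≈ 2.98

Growth form: g_Y = g_Y* - β × Δu, so β = (g_Y* - g_Y)/Δu.
β = (1.9 + 4.45)/2.13 = 6.35/2.13 = 2.98.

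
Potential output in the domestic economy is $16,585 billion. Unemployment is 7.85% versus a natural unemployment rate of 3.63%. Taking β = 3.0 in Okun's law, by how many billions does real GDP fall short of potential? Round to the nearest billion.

$2,100 billion

Output gap = -3.0 × (7.85 - 3.63) = -3 × 4.22 = -12.66%.
Actual GDP ≈ 16585 × 0.8734 ≈ 14485 billion, so the shortfall is 16585 - 14485 = 2100 billion.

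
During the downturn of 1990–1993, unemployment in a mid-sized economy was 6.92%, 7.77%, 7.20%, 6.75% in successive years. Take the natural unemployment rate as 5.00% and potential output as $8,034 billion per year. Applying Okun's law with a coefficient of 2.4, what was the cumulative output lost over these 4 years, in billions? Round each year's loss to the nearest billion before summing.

Year 1990: gap = -2.4 × (6.92 - 5) = -4.608%, loss ≈ 8034 × 4.608/100 ≈ 370.
Year 1991: gap = -2.4 × (7.77 - 5) = -6.648%, loss ≈ 8034 × 6.648/100 ≈ 534.
Year 1992: gap = -2.4 × (7.2 - 5) = -5.28%, loss ≈ 8034 × 5.28/100 ≈ 424.
Year 1993: gap = -2.4 × (6.75 - 5) = -4.2%, loss ≈ 8034 × 4.2/100 ≈ 337.
Total lost output = 370 + 534 + 424 + 337 = 1665 billion.

$1,665 billion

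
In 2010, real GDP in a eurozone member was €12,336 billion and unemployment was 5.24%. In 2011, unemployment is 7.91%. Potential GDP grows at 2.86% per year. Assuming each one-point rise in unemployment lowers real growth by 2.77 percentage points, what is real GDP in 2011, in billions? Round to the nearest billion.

€11,776 billion

Δu = 7.91 - 5.24 = 2.67 points.
Okun's law (growth form): g_Y = g_Y* - β × Δu = 2.86 - 2.77 × (2.67) = 2.86 - 7.3959 = -4.5359%.
Real GDP in the next year = 12336 × (1 - 4.5359/100) = 12336 × 0.954641 ≈ 11776 billion.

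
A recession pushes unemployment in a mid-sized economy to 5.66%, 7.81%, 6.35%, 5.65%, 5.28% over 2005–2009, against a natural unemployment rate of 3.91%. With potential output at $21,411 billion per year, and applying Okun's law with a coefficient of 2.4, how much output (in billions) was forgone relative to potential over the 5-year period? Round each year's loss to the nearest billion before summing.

Year 2005: gap = -2.4 × (5.66 - 3.91) = -4.2%, loss ≈ 21411 × 4.2/100 ≈ 899.
Year 2006: gap = -2.4 × (7.81 - 3.91) = -9.36%, loss ≈ 21411 × 9.36/100 ≈ 2004.
Year 2007: gap = -2.4 × (6.35 - 3.91) = -5.856%, loss ≈ 21411 × 5.856/100 ≈ 1254.
Year 2008: gap = -2.4 × (5.65 - 3.91) = -4.176%, loss ≈ 21411 × 4.176/100 ≈ 894.
Year 2009: gap = -2.4 × (5.28 - 3.91) = -3.288%, loss ≈ 21411 × 3.288/100 ≈ 704.
Total lost output = 899 + 2004 + 1254 + 894 + 704 = 5755 billion.

$5,755 billion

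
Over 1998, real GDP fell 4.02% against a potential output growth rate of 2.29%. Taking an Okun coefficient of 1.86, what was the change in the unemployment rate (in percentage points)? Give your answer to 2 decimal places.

3.39 percentage points

Growth-rate Okun's law: g_Y = g_Y* - β × Δu, so Δu = (g_Y* - g_Y)/β.
Δu = (2.29 + 4.02)/1.86 = 6.31/1.86 = 3.39 percentage points.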